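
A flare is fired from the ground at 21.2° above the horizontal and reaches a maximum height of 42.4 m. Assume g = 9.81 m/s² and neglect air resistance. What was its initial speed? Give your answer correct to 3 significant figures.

At maximum height v_y = 0, so (v₀ sin θ)² = 2 g H.
v₀ sin 21.2° = √(2 × 9.81 × 42.4) = 28.84 m/s.
v₀ = 28.84 / sin 21.2° = 28.84 / 0.3616 = 79.8 m/s.

79.8 m/s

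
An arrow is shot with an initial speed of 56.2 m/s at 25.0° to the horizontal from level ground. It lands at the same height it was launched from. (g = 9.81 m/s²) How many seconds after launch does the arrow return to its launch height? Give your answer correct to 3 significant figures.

Vertical component: v_y = 56.2 sin 25.0° = 23.75 m/s.
For a projectile landing at launch height, time of flight is t = 2 v_y / g = 2 × 23.75 / 9.81 = 4.84 s.

4.84 s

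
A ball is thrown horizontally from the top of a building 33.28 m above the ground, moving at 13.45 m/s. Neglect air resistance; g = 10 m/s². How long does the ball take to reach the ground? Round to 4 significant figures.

2.580 s

The horizontal speed doesn't affect the fall. With v_y0 = 0, h = ½ g t².
t = √(2 × 33.28 / 10) = √6.6560 = 2.580 s.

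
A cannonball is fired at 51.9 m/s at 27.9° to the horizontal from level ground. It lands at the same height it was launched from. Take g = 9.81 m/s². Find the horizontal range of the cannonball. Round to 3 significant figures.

For level ground, R = v₀² sin(2θ) / g.
sin(2 × 27.9°) = sin 55.80° = 0.8271.
R = (51.9)² × 0.8271 / 9.81 = 227 m.

227 m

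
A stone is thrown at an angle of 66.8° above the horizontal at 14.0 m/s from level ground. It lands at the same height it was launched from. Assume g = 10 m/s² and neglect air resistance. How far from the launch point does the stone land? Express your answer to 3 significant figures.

For level ground, R = v₀² sin(2θ) / g.
sin(2 × 66.8°) = sin 133.6° = 0.7242.
R = (14.0)² × 0.7242 / 10 = 14.2 m.

14.2 m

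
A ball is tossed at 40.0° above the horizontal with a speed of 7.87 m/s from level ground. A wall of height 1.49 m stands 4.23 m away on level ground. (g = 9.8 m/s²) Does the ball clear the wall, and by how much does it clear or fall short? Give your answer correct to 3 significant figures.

v_x = 7.87 cos 40.0° = 6.029 m/s; v_y0 = 7.87 sin 40.0° = 5.059 m/s.
Time to reach the wall: t = 4.23 / 6.029 = 0.7016 s.
Height at that point: y = 5.059×0.7016 − 4.900×0.7016² = 1.137 m.
That is 1.49 − 1.137 = 0.353 m below the top of the wall, so the ball does not clear it.

No — it falls 0.353 m short of clearing the wall.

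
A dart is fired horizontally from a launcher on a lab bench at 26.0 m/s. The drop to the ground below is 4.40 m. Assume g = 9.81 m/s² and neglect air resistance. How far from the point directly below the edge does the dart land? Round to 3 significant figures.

Initial vertical velocity is zero, so the fall time comes from h = ½ g t²: t = √(2 × 4.40 / 9.81) = 0.9471 s.
Horizontal motion is uniform at 26.0 m/s, so x = 26.0 × 0.9471 = 24.6 m.

24.6 m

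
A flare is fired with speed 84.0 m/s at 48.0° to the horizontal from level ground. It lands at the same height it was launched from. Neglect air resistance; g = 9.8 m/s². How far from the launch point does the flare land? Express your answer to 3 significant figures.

716 m

For level ground, R = v₀² sin(2θ) / g.
sin(2 × 48.0°) = sin 96.00° = 0.9945.
R = (84.0)² × 0.9945 / 9.8 = 716 m.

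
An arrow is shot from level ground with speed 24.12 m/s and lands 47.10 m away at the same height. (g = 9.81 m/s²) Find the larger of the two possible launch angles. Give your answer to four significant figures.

63.71°

Level-ground range: R = v₀² sin(2θ)/g ⇒ sin 2θ = R g / v₀² = 47.10×9.81/24.12² = 0.7942.
2θ = arcsin(0.7942) = 52.580° or 180° − 52.580° = 127.420°.
So θ = 26.29° or θ = 63.71°.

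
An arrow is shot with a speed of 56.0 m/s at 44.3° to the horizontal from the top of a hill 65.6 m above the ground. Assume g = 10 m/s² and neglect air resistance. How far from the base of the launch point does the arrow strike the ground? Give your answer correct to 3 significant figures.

Components: v_x = 56.0 cos 44.3° = 40.08 m/s, v_y = 56.0 sin 44.3° = 39.11 m/s.
Vertical: 0 = 65.6 + 39.11 t − ½(10) t² ⇒ 5.000 t² − 39.11 t − 65.6 = 0.
t = [39.11 + √(1530 + 1312)] / 10.00 = 9.242 s.
Horizontal: R = v_x · t = 40.08 × 9.242 = 370 m.

370 m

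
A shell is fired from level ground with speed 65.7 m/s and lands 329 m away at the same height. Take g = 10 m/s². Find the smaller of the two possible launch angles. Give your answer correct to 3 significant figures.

24.8°

Level-ground range: R = v₀² sin(2θ)/g ⇒ sin 2θ = R g / v₀² = 329×10/65.7² = 0.7622.
2θ = arcsin(0.7622) = 49.66° or 180° − 49.66° = 130.34°.
So θ = 24.8° or θ = 65.2°.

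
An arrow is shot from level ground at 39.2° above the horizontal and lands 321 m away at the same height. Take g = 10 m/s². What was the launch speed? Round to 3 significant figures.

On level ground, R = v₀² sin(2θ) / g, so v₀ = √(R g / sin 2θ).
sin(2 × 39.2°) = 0.9796.
v₀ = √(321 × 10 / 0.9796) = √3277 = 57.2 m/s.

57.2 m/s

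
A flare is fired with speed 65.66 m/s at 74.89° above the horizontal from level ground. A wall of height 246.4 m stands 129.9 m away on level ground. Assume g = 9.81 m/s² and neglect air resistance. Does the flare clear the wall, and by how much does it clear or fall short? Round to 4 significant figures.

No — it falls 47.83 m short of clearing the wall.

v_x = 65.66 cos 74.89° = 17.116 m/s; v_y0 = 65.66 sin 74.89° = 63.390 m/s.
Time to reach the wall: t = 129.9 / 17.116 = 7.5894 s.
Height at that point: y = 63.390×7.5894 − 4.905×7.5894² = 198.57 m.
That is 246.4 − 198.57 = 47.83 m below the top of the wall, so the flare does not clear it.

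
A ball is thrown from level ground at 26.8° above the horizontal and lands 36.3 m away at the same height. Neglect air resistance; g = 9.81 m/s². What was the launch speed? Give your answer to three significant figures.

On level ground, R = v₀² sin(2θ) / g, so v₀ = √(R g / sin 2θ).
sin(2 × 26.8°) = 0.8049.
v₀ = √(36.3 × 9.81 / 0.8049) = √442.4 = 21.0 m/s.

21.0 m/s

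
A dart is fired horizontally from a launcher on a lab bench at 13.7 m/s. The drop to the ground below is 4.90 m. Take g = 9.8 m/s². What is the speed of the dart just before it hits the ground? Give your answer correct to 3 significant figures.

16.8 m/s

Fall time: t = √(2 × 4.90 / 9.8) = 1.000 s.
At impact: v_x = 13.7 m/s (unchanged), v_y = g t = 9.8 × 1.000 = 9.800 m/s.
Speed = √(v_x² + v_y²) = √(187.7 + 96.04) = 16.8 m/s.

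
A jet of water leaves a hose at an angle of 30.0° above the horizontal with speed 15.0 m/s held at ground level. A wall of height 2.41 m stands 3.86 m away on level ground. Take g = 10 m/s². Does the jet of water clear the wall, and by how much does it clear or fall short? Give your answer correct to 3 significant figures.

No — it falls 0.623 m short of clearing the wall.

v_x = 15.0 cos 30.0° = 12.99 m/s; v_y0 = 15.0 sin 30.0° = 7.500 m/s.
Time to reach the wall: t = 3.86 / 12.99 = 0.2972 s.
Height at that point: y = 7.500×0.2972 − 5.000×0.2972² = 1.787 m.
That is 2.41 − 1.787 = 0.623 m below the top of the wall, so the jet of water does not clear it.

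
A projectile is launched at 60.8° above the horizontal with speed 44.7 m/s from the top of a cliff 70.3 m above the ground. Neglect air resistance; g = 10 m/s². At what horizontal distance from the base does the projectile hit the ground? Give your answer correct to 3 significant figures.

Components: v_x = 44.7 cos 60.8° = 21.81 m/s, v_y = 44.7 sin 60.8° = 39.02 m/s.
Vertical: 0 = 70.3 + 39.02 t − ½(10) t² ⇒ 5.000 t² − 39.02 t − 70.3 = 0.
t = [39.02 + √(1523 + 1406)] / 10.00 = 9.314 s.
Horizontal: R = v_x · t = 21.81 × 9.314 = 203 m.

203 m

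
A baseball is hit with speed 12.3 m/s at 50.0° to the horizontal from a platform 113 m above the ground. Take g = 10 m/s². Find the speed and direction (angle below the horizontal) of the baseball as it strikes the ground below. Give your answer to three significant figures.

v_x = 12.3 cos 50.0° = 7.906 m/s (constant).
|v_y| at impact = √((9.422)² + 2×10×113) = 48.46 m/s.
Speed = √(7.906² + 48.46²) = 49.1 m/s; angle = arctan(48.46/7.906) = 80.7° below horizontal.

49.1 m/s at 80.7° below the horizontal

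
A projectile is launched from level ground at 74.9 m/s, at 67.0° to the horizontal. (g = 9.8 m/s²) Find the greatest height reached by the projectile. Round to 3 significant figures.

Vertical component of launch velocity: v_y = 74.9 sin 67.0° = 68.95 m/s.
At the highest point the vertical velocity is zero, so v_y² = 2 g h_max.
h_max = (68.95)² / (2 × 9.8) = 4754 / 19.60 = 243 m.

243 m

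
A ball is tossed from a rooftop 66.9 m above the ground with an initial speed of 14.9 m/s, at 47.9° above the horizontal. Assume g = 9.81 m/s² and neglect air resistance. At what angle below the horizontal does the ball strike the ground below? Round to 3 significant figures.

v_x = 14.9 cos 47.9° = 9.989 m/s.
At impact |v_y| = √(v_y0² + 2 g h) = √(11.06² + 2×9.81×66.9) = 37.88 m/s.
Angle below horizontal = arctan(|v_y| / v_x) = arctan(37.88 / 9.989) = 75.2°.

75.2°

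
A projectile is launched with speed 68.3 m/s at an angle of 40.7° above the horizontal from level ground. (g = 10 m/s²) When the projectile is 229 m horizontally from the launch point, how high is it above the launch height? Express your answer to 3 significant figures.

v_x = 68.3 cos 40.7° = 51.78 m/s, v_y0 = 68.3 sin 40.7° = 44.54 m/s.
Time to reach x = 229 m: t = x / v_x = 229 / 51.78 = 4.423 s.
y = v_y0 t − ½ g t² = 44.54×4.423 − 5.000×4.423² = 99.2 m.

99.2 m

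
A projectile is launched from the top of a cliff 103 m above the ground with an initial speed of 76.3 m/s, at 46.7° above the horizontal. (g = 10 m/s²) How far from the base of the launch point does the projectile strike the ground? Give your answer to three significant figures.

666 m

Components: v_x = 76.3 cos 46.7° = 52.33 m/s, v_y = 76.3 sin 46.7° = 55.53 m/s.
Vertical: 0 = 103 + 55.53 t − ½(10) t² ⇒ 5.000 t² − 55.53 t − 103 = 0.
t = [55.53 + √(3084 + 2060)] / 10.00 = 12.73 s.
Horizontal: R = v_x · t = 52.33 × 12.73 = 666 m.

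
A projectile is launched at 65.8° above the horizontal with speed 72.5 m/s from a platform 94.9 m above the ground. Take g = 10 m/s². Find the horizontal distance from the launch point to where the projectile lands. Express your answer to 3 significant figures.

Components: v_x = 72.5 cos 65.8° = 29.72 m/s, v_y = 72.5 sin 65.8° = 66.13 m/s.
Vertical: 0 = 94.9 + 66.13 t − ½(10) t² ⇒ 5.000 t² − 66.13 t − 94.9 = 0.
t = [66.13 + √(4373 + 1898)] / 10.00 = 14.53 s.
Horizontal: R = v_x · t = 29.72 × 14.53 = 432 m.

432 m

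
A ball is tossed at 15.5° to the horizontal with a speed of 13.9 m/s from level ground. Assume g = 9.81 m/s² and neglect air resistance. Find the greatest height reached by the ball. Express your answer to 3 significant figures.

Vertical component of launch velocity: v_y = 13.9 sin 15.5° = 3.715 m/s.
At the highest point the vertical velocity is zero, so v_y² = 2 g h_max.
h_max = (3.715)² / (2 × 9.81) = 13.80 / 19.62 = 0.703 m.

0.703 m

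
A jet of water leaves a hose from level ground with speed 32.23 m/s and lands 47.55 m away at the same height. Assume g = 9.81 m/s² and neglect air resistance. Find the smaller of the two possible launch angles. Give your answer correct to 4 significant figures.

13.34°

Level-ground range: R = v₀² sin(2θ)/g ⇒ sin 2θ = R g / v₀² = 47.55×9.81/32.23² = 0.4491.
2θ = arcsin(0.4491) = 26.686° or 180° − 26.686° = 153.314°.
So θ = 13.34° or θ = 76.66°.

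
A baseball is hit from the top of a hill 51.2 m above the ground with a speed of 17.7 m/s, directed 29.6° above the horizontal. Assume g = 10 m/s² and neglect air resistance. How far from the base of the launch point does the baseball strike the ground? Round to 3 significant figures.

Components: v_x = 17.7 cos 29.6° = 15.39 m/s, v_y = 17.7 sin 29.6° = 8.743 m/s.
Vertical: 0 = 51.2 + 8.743 t − ½(10) t² ⇒ 5.000 t² − 8.743 t − 51.2 = 0.
t = [8.743 + √(76.44 + 1024)] / 10.00 = 4.192 s.
Horizontal: R = v_x · t = 15.39 × 4.192 = 64.5 m.

64.5 m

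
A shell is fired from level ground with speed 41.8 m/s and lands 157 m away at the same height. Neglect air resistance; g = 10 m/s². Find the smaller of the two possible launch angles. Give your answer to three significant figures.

32.0°

Level-ground range: R = v₀² sin(2θ)/g ⇒ sin 2θ = R g / v₀² = 157×10/41.8² = 0.8986.
2θ = arcsin(0.8986) = 63.97° or 180° − 63.97° = 116.03°.
So θ = 32.0° or θ = 58.0°.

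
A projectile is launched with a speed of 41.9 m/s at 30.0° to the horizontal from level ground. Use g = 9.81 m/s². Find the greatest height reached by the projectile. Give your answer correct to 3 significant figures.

22.4 m

Vertical component of launch velocity: v_y = 41.9 sin 30.0° = 20.95 m/s.
At the highest point the vertical velocity is zero, so v_y² = 2 g h_max.
h_max = (20.95)² / (2 × 9.81) = 438.9 / 19.62 = 22.4 m.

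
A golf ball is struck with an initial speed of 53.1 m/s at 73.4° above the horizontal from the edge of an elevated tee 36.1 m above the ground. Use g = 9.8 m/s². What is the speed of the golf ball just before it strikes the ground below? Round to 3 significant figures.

v_x = 53.1 cos 73.4° = 15.17 m/s is unchanged throughout.
For the vertical component, v_y² = v_y0² + 2 g h = (50.89)² + 2×9.8×36.1 = 3297, so |v_y| = 57.42 m/s.
Impact speed = √(v_x² + v_y²) = √(230.1 + 3297) = 59.4 m/s.

59.4 m/s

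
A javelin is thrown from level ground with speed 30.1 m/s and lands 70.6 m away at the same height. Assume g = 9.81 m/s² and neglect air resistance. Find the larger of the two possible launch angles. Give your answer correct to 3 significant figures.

65.1°

Level-ground range: R = v₀² sin(2θ)/g ⇒ sin 2θ = R g / v₀² = 70.6×9.81/30.1² = 0.7644.
2θ = arcsin(0.7644) = 49.85° or 180° − 49.85° = 130.15°.
So θ = 24.9° or θ = 65.1°.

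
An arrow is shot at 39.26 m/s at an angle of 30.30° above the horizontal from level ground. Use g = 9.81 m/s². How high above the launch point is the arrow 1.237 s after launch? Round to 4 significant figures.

v_y0 = 39.26 sin 30.30° = 19.808 m/s.
y(t) = v_y0 t − ½ g t² = 19.808×1.237 − 4.905×1.237² = 17.00 m.

17.00 m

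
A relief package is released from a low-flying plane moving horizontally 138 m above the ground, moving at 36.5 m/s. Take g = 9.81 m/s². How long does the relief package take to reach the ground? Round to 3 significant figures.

The horizontal speed doesn't affect the fall. With v_y0 = 0, h = ½ g t².
t = √(2 × 138 / 9.81) = √28.13 = 5.30 s.

5.30 s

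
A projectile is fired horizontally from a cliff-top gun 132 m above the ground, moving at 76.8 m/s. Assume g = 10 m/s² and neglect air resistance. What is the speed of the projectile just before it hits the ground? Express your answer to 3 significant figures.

92.4 m/s

Fall time: t = √(2 × 132 / 10) = 5.138 s.
At impact: v_x = 76.8 m/s (unchanged), v_y = g t = 10 × 5.138 = 51.38 m/s.
Speed = √(v_x² + v_y²) = √(5898 + 2640) = 92.4 m/s.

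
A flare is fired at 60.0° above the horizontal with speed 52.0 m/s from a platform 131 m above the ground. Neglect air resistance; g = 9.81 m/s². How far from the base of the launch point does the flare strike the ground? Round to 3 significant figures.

299 m

Components: v_x = 52.0 cos 60.0° = 26.00 m/s, v_y = 52.0 sin 60.0° = 45.03 m/s.
Vertical: 0 = 131 + 45.03 t − ½(9.81) t² ⇒ 4.905 t² − 45.03 t − 131 = 0.
t = [45.03 + √(2028 + 2570)] / 9.810 = 11.50 s.
Horizontal: R = v_x · t = 26.00 × 11.50 = 299 m.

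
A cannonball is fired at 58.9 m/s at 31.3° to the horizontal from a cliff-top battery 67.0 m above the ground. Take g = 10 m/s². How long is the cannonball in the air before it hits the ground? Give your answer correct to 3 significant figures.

7.83 s

Vertical component: v_y = 58.9 sin 31.3° = 30.60 m/s.
Taking up as positive with launch at y = 67.0 m, landing at y = 0: 0 = 67.0 + 30.60 t − ½(10) t².
Solving 5.000 t² − 30.60 t − 67.0 = 0 gives t = [30.60 + √(30.60² + 4·5.000·67.0)] / 10.00 = 7.83 s.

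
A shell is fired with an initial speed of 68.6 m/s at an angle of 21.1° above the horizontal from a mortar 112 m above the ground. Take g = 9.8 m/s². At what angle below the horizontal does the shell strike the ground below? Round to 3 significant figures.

v_x = 68.6 cos 21.1° = 64.00 m/s.
At impact |v_y| = √(v_y0² + 2 g h) = √(24.70² + 2×9.8×112) = 52.96 m/s.
Angle below horizontal = arctan(|v_y| / v_x) = arctan(52.96 / 64.00) = 39.6°.

39.6°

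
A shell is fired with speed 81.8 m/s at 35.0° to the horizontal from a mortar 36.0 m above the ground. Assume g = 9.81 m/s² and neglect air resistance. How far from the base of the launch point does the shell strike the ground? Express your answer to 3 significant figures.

689 m

Components: v_x = 81.8 cos 35.0° = 67.01 m/s, v_y = 81.8 sin 35.0° = 46.92 m/s.
Vertical: 0 = 36.0 + 46.92 t − ½(9.81) t² ⇒ 4.905 t² − 46.92 t − 36.0 = 0.
t = [46.92 + √(2201 + 706.3)] / 9.810 = 10.28 s.
Horizontal: R = v_x · t = 67.01 × 10.28 = 689 m.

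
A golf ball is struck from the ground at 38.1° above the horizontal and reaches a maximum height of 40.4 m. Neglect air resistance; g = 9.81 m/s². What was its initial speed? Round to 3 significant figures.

At maximum height v_y = 0, so (v₀ sin θ)² = 2 g H.
v₀ sin 38.1° = √(2 × 9.81 × 40.4) = 28.15 m/s.
v₀ = 28.15 / sin 38.1° = 28.15 / 0.6170 = 45.6 m/s.

45.6 m/s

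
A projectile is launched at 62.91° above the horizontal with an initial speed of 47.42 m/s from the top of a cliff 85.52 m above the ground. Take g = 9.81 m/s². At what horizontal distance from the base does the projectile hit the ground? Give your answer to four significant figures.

Components: v_x = 47.42 cos 62.91° = 21.595 m/s, v_y = 47.42 sin 62.91° = 42.218 m/s.
Vertical: 0 = 85.52 + 42.218 t − ½(9.81) t² ⇒ 4.905 t² − 42.218 t − 85.52 = 0.
t = [42.218 + √(1782.4 + 1677.9)] / 9.810 = 10.300 s.
Horizontal: R = v_x · t = 21.595 × 10.300 = 222.4 m.

222.4 m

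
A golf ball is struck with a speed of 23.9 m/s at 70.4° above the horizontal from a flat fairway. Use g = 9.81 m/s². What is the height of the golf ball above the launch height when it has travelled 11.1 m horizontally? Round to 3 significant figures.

21.8 m

v_x = 23.9 cos 70.4° = 8.017 m/s, v_y0 = 23.9 sin 70.4° = 22.52 m/s.
Time to reach x = 11.1 m: t = x / v_x = 11.1 / 8.017 = 1.385 s.
y = v_y0 t − ½ g t² = 22.52×1.385 − 4.905×1.385² = 21.8 m.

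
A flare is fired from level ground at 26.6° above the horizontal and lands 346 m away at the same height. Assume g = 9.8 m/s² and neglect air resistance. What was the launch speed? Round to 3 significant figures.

65.1 m/s

On level ground, R = v₀² sin(2θ) / g, so v₀ = √(R g / sin 2θ).
sin(2 × 26.6°) = 0.8007.
v₀ = √(346 × 9.8 / 0.8007) = √4235 = 65.1 m/s.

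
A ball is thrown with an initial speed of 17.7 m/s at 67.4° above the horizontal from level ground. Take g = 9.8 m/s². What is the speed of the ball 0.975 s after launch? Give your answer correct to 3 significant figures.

9.61 m/s

v_x = 17.7 cos 67.4° = 6.802 m/s (constant).
v_y(t) = 17.7 sin 67.4° − g t = 16.34 − 9.8 × 0.975 = 6.785 m/s.
Speed = √(v_x² + v_y²) = √(46.27 + 46.04) = 9.61 m/s.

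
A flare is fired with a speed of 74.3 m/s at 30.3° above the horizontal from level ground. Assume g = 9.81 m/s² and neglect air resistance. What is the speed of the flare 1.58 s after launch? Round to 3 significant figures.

67.8 m/s

v_x = 74.3 cos 30.3° = 64.15 m/s (constant).
v_y(t) = 74.3 sin 30.3° − g t = 37.49 − 9.81 × 1.58 = 21.99 m/s.
Speed = √(v_x² + v_y²) = √(4115 + 483.6) = 67.8 m/s.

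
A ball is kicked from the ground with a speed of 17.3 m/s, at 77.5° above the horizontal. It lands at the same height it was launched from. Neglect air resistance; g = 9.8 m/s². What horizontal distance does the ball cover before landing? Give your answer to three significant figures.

Components: v_x = 17.3 cos 77.5° = 3.744 m/s, v_y = 17.3 sin 77.5° = 16.89 m/s.
Time of flight (same landing height): t = 2 v_y / g = 2 × 16.89 / 9.8 = 3.447 s.
Range: R = v_x · t = 3.744 × 3.447 = 12.9 m.

12.9 m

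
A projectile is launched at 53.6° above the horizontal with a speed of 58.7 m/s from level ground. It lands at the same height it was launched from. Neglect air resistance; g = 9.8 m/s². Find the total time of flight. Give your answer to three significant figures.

Vertical component: v_y = 58.7 sin 53.6° = 47.25 m/s.
For a projectile landing at launch height, time of flight is t = 2 v_y / g = 2 × 47.25 / 9.8 = 9.64 s.

9.64 s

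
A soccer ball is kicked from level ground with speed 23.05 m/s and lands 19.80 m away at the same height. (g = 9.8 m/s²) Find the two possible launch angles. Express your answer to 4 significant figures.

Level-ground range: R = v₀² sin(2θ)/g ⇒ sin 2θ = R g / v₀² = 19.80×9.8/23.05² = 0.3652.
2θ = arcsin(0.3652) = 21.420° or 180° − 21.420° = 158.580°.
So θ = 10.71° or θ = 79.29°.

10.71° and 79.29°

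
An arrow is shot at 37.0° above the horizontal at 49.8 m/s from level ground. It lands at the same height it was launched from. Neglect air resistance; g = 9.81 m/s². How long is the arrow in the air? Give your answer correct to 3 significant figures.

6.11 s

Vertical component: v_y = 49.8 sin 37.0° = 29.97 m/s.
For a projectile landing at launch height, time of flight is t = 2 v_y / g = 2 × 29.97 / 9.81 = 6.11 s.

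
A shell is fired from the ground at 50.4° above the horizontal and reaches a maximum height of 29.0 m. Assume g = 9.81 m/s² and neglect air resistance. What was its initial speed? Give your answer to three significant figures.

At maximum height v_y = 0, so (v₀ sin θ)² = 2 g H.
v₀ sin 50.4° = √(2 × 9.81 × 29.0) = 23.85 m/s.
v₀ = 23.85 / sin 50.4° = 23.85 / 0.7705 = 31.0 m/s.

31.0 m/s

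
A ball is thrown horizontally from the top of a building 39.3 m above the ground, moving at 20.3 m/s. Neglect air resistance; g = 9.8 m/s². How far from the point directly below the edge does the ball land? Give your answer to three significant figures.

57.5 m

Initial vertical velocity is zero, so the fall time comes from h = ½ g t²: t = √(2 × 39.3 / 9.8) = 2.832 s.
Horizontal motion is uniform at 20.3 m/s, so x = 20.3 × 2.832 = 57.5 m.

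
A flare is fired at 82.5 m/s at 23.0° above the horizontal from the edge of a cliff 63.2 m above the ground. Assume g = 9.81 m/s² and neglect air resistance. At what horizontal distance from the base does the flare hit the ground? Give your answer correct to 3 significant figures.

Components: v_x = 82.5 cos 23.0° = 75.94 m/s, v_y = 82.5 sin 23.0° = 32.24 m/s.
Vertical: 0 = 63.2 + 32.24 t − ½(9.81) t² ⇒ 4.905 t² − 32.24 t − 63.2 = 0.
t = [32.24 + √(1039 + 1240)] / 9.810 = 8.153 s.
Horizontal: R = v_x · t = 75.94 × 8.153 = 619 m.

619 m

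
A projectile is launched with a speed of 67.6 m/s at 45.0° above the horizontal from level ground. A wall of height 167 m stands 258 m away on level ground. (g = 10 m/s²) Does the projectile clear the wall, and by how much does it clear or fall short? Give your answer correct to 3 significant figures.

v_x = 67.6 cos 45.0° = 47.80 m/s; v_y0 = 67.6 sin 45.0° = 47.80 m/s.
Time to reach the wall: t = 258 / 47.80 = 5.397 s.
Height at that point: y = 47.80×5.397 − 5.000×5.397² = 112.3 m.
That is 167 − 112.3 = 54.7 m below the top of the wall, so the projectile does not clear it.

No — it falls 54.7 m short of clearing the wall.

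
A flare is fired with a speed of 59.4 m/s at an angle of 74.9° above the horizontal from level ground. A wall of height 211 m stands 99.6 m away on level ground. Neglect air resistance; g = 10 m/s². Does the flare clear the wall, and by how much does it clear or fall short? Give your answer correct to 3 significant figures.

No — it falls 49.0 m short of clearing the wall.

v_x = 59.4 cos 74.9° = 15.47 m/s; v_y0 = 59.4 sin 74.9° = 57.35 m/s.
Time to reach the wall: t = 99.6 / 15.47 = 6.438 s.
Height at that point: y = 57.35×6.438 − 5.000×6.438² = 162.0 m.
That is 211 − 162.0 = 49.0 m below the top of the wall, so the flare does not clear it.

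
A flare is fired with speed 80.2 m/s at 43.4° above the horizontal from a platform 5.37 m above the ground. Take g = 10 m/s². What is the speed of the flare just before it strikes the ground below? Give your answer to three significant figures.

80.9 m/s

v_x = 80.2 cos 43.4° = 58.27 m/s is unchanged throughout.
For the vertical component, v_y² = v_y0² + 2 g h = (55.10)² + 2×10×5.37 = 3143, so |v_y| = 56.06 m/s.
Impact speed = √(v_x² + v_y²) = √(3395 + 3143) = 80.9 m/s.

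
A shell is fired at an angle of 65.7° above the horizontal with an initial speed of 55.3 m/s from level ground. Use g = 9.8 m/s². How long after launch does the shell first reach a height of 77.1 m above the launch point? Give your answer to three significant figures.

1.87 s

v_y0 = 55.3 sin 65.7° = 50.40 m/s.
Set y = v_y0 t − ½ g t² = 77.1: 4.900 t² − 50.40 t + 77.1 = 0.
t = [50.40 ± √(2540 − 1511)] / 9.8 = (50.40 ± 32.08) / 9.8, giving t = 1.87 s or t = 8.42 s.
The shell is on the way up at the first time, so t = 1.87 s.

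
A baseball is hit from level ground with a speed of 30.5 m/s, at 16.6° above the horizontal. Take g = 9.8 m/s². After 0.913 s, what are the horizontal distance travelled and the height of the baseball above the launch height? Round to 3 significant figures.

v_x = 30.5 cos 16.6° = 29.23 m/s; v_y0 = 30.5 sin 16.6° = 8.713 m/s.
x = v_x t = 29.23 × 0.913 = 26.7 m.
y = v_y0 t − ½ g t² = 8.713×0.913 − 4.900×0.913² = 3.87 m.

x = 26.7 m, y = 3.87 m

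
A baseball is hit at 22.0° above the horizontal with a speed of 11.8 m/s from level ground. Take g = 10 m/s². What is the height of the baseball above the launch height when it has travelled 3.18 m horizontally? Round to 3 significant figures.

v_x = 11.8 cos 22.0° = 10.94 m/s, v_y0 = 11.8 sin 22.0° = 4.420 m/s.
Time to reach x = 3.18 m: t = x / v_x = 3.18 / 10.94 = 0.2907 s.
y = v_y0 t − ½ g t² = 4.420×0.2907 − 5.000×0.2907² = 0.862 m.

0.862 m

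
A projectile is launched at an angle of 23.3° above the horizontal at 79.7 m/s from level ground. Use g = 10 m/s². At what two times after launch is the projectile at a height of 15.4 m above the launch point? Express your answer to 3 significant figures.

0.534 s and 5.77 s

v_y0 = 79.7 sin 23.3° = 31.52 m/s.
Set y = v_y0 t − ½ g t² = 15.4: 5.000 t² − 31.52 t + 15.4 = 0.
t = [31.52 ± √(993.5 − 308.0)] / 10 = (31.52 ± 26.18) / 10, giving t = 0.534 s or t = 5.77 s.
So the projectile is at 15.4 m at t = 0.534 s (rising) and t = 5.77 s (falling).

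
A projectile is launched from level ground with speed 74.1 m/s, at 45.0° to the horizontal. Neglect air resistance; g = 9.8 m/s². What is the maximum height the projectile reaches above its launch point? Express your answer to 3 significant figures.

Vertical component of launch velocity: v_y = 74.1 sin 45.0° = 52.40 m/s.
At the highest point the vertical velocity is zero, so v_y² = 2 g h_max.
h_max = (52.40)² / (2 × 9.8) = 2746 / 19.60 = 140 m.

140 m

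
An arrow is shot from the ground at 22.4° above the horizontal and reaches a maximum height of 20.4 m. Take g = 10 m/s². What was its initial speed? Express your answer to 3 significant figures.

At maximum height v_y = 0, so (v₀ sin θ)² = 2 g H.
v₀ sin 22.4° = √(2 × 10 × 20.4) = 20.20 m/s.
v₀ = 20.20 / sin 22.4° = 20.20 / 0.3811 = 53.0 m/s.

53.0 m/s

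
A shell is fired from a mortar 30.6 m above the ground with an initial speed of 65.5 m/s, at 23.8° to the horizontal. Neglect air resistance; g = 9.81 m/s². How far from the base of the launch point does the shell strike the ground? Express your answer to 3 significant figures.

Components: v_x = 65.5 cos 23.8° = 59.93 m/s, v_y = 65.5 sin 23.8° = 26.43 m/s.
Vertical: 0 = 30.6 + 26.43 t − ½(9.81) t² ⇒ 4.905 t² − 26.43 t − 30.6 = 0.
t = [26.43 + √(698.5 + 600.4)] / 9.810 = 6.368 s.
Horizontal: R = v_x · t = 59.93 × 6.368 = 382 m.

382 m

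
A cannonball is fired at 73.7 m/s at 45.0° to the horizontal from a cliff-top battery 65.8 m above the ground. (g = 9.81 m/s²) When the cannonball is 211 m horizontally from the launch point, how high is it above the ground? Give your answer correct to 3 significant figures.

196 m

v_x = 73.7 cos 45.0° = 52.11 m/s, v_y0 = 73.7 sin 45.0° = 52.11 m/s.
Time to reach x = 211 m: t = x / v_x = 211 / 52.11 = 4.049 s.
y = 65.8 + v_y0 t − ½ g t² = 65.8 + 52.11×4.049 − 4.905×4.049² = 196 m.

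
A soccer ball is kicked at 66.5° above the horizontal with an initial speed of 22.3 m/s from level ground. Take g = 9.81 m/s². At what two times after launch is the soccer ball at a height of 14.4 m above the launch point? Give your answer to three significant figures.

v_y0 = 22.3 sin 66.5° = 20.45 m/s.
Set y = v_y0 t − ½ g t² = 14.4: 4.905 t² − 20.45 t + 14.4 = 0.
t = [20.45 ± √(418.2 − 282.5)] / 9.81 = (20.45 ± 11.65) / 9.81, giving t = 0.897 s or t = 3.27 s.
So the soccer ball is at 14.4 m at t = 0.897 s (rising) and t = 3.27 s (falling).

0.897 s and 3.27 s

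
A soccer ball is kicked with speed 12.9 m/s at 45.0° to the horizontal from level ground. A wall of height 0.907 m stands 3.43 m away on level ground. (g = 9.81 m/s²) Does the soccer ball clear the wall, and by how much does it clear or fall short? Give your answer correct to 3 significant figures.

v_x = 12.9 cos 45.0° = 9.122 m/s; v_y0 = 12.9 sin 45.0° = 9.122 m/s.
Time to reach the wall: t = 3.43 / 9.122 = 0.3760 s.
Height at that point: y = 9.122×0.3760 − 4.905×0.3760² = 2.736 m.
That is 2.736 − 0.907 = 1.83 m above the top of the wall, so the soccer ball clears it.

Yes — it clears the wall by 1.83 m.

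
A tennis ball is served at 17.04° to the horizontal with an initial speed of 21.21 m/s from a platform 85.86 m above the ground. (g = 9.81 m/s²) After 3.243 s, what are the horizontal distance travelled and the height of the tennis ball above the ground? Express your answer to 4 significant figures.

v_x = 21.21 cos 17.04° = 20.279 m/s; v_y0 = 21.21 sin 17.04° = 6.2154 m/s.
x = v_x t = 20.279 × 3.243 = 65.76 m.
y = 85.86 + v_y0 t − ½ g t² = 54.43 m.

x = 65.76 m, y = 54.43 m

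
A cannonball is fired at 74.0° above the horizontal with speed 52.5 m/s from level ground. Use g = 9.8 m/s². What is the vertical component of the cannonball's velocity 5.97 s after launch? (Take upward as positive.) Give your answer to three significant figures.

-8.04 m/s

Initial vertical component: v_y0 = 52.5 sin 74.0° = 50.47 m/s.
v_y(t) = v_y0 − g t = 50.47 − 9.8 × 5.97 = -8.04 m/s.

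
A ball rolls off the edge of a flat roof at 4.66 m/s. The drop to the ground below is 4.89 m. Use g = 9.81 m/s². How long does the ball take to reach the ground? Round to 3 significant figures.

The horizontal speed doesn't affect the fall. With v_y0 = 0, h = ½ g t².
t = √(2 × 4.89 / 9.81) = √0.9969 = 0.998 s.

0.998 s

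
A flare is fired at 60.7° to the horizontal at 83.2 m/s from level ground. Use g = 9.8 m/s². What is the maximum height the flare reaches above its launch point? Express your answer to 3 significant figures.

269 m

Vertical component of launch velocity: v_y = 83.2 sin 60.7° = 72.56 m/s.
At the highest point the vertical velocity is zero, so v_y² = 2 g h_max.
h_max = (72.56)² / (2 × 9.8) = 5265 / 19.60 = 269 m.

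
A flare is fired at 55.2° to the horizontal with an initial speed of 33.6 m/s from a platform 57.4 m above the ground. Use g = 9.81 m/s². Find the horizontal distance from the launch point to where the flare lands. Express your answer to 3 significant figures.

139 m

Components: v_x = 33.6 cos 55.2° = 19.18 m/s, v_y = 33.6 sin 55.2° = 27.59 m/s.
Vertical: 0 = 57.4 + 27.59 t − ½(9.81) t² ⇒ 4.905 t² − 27.59 t − 57.4 = 0.
t = [27.59 + √(761.2 + 1126)] / 9.810 = 7.241 s.
Horizontal: R = v_x · t = 19.18 × 7.241 = 139 m.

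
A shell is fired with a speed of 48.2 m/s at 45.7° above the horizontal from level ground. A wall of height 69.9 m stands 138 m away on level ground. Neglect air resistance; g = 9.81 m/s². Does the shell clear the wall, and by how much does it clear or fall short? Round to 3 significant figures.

No — it falls 10.9 m short of clearing the wall.

v_x = 48.2 cos 45.7° = 33.66 m/s; v_y0 = 48.2 sin 45.7° = 34.50 m/s.
Time to reach the wall: t = 138 / 33.66 = 4.100 s.
Height at that point: y = 34.50×4.100 − 4.905×4.100² = 59.00 m.
That is 69.9 − 59.00 = 10.9 m below the top of the wall, so the shell does not clear it.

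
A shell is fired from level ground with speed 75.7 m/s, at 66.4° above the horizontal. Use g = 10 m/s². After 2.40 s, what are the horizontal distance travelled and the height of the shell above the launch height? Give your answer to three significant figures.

x = 72.7 m, y = 138 m

v_x = 75.7 cos 66.4° = 30.31 m/s; v_y0 = 75.7 sin 66.4° = 69.37 m/s.
x = v_x t = 30.31 × 2.40 = 72.7 m.
y = v_y0 t − ½ g t² = 69.37×2.40 − 5.000×2.40² = 138 m.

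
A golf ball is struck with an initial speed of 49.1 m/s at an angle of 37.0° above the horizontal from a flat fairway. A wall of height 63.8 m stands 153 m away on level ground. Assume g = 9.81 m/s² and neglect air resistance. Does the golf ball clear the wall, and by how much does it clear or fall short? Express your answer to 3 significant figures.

v_x = 49.1 cos 37.0° = 39.21 m/s; v_y0 = 49.1 sin 37.0° = 29.55 m/s.
Time to reach the wall: t = 153 / 39.21 = 3.902 s.
Height at that point: y = 29.55×3.902 − 4.905×3.902² = 40.62 m.
That is 63.8 − 40.62 = 23.2 m below the top of the wall, so the golf ball does not clear it.

No — it falls 23.2 m short of clearing the wall.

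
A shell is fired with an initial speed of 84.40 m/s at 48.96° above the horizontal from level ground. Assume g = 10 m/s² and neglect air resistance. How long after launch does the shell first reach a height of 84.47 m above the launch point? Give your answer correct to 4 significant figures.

1.505 s

v_y0 = 84.40 sin 48.96° = 63.659 m/s.
Set y = v_y0 t − ½ g t² = 84.47: 5.000 t² − 63.659 t + 84.47 = 0.
t = [63.659 ± √(4052.5 − 1689.4)] / 10 = (63.659 ± 48.612) / 10, giving t = 1.505 s or t = 11.23 s.
The shell is on the way up at the first time, so t = 1.505 s.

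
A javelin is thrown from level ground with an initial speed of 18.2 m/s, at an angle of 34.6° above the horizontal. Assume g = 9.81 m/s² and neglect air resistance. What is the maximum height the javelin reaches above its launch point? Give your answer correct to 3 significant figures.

Vertical component of launch velocity: v_y = 18.2 sin 34.6° = 10.33 m/s.
At the highest point the vertical velocity is zero, so v_y² = 2 g h_max.
h_max = (10.33)² / (2 × 9.81) = 106.7 / 19.62 = 5.44 m.

5.44 m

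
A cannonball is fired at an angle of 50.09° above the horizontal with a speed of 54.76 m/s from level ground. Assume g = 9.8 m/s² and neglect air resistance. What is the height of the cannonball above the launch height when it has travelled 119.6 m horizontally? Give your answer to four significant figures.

v_x = 54.76 cos 50.09° = 35.133 m/s, v_y0 = 54.76 sin 50.09° = 42.004 m/s.
Time to reach x = 119.6 m: t = x / v_x = 119.6 / 35.133 = 3.4042 s.
y = v_y0 t − ½ g t² = 42.004×3.4042 − 4.900×3.4042² = 86.21 m.

86.21 m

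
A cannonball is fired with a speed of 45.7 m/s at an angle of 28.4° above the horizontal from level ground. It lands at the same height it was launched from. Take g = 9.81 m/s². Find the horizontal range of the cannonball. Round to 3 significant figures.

178 m

For level ground, R = v₀² sin(2θ) / g.
sin(2 × 28.4°) = sin 56.80° = 0.8368.
R = (45.7)² × 0.8368 / 9.81 = 178 m.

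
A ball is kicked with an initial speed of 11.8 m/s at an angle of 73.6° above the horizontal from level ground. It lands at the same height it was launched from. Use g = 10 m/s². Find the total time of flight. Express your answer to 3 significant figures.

Vertical component: v_y = 11.8 sin 73.6° = 11.32 m/s.
For a projectile landing at launch height, time of flight is t = 2 v_y / g = 2 × 11.32 / 10 = 2.26 s.

2.26 s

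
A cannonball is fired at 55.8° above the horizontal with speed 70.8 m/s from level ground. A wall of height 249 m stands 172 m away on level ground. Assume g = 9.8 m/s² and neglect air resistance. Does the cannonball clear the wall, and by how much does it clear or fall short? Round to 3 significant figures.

v_x = 70.8 cos 55.8° = 39.80 m/s; v_y0 = 70.8 sin 55.8° = 58.56 m/s.
Time to reach the wall: t = 172 / 39.80 = 4.322 s.
Height at that point: y = 58.56×4.322 − 4.900×4.322² = 161.6 m.
That is 249 − 161.6 = 87.4 m below the top of the wall, so the cannonball does not clear it.

No — it falls 87.4 m short of clearing the wall.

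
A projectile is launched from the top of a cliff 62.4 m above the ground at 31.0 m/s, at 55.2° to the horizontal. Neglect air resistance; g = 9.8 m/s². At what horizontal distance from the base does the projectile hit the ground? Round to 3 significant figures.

124 m

Components: v_x = 31.0 cos 55.2° = 17.69 m/s, v_y = 31.0 sin 55.2° = 25.46 m/s.
Vertical: 0 = 62.4 + 25.46 t − ½(9.8) t² ⇒ 4.900 t² − 25.46 t − 62.4 = 0.
t = [25.46 + √(648.2 + 1223)] / 9.800 = 7.012 s.
Horizontal: R = v_x · t = 17.69 × 7.012 = 124 m.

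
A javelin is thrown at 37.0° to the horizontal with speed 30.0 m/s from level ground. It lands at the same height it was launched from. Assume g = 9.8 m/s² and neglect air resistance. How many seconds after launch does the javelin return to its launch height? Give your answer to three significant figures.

3.68 s

Vertical component: v_y = 30.0 sin 37.0° = 18.05 m/s.
For a projectile landing at launch height, time of flight is t = 2 v_y / g = 2 × 18.05 / 9.8 = 3.68 s.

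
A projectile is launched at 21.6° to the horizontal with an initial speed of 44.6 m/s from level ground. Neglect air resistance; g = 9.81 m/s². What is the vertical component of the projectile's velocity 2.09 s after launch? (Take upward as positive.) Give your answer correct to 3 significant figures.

-4.08 m/s

Initial vertical component: v_y0 = 44.6 sin 21.6° = 16.42 m/s.
v_y(t) = v_y0 − g t = 16.42 − 9.81 × 2.09 = -4.08 m/s.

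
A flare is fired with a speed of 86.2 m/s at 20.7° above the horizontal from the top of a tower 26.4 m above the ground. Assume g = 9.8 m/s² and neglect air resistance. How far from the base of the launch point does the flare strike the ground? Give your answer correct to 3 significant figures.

Components: v_x = 86.2 cos 20.7° = 80.64 m/s, v_y = 86.2 sin 20.7° = 30.47 m/s.
Vertical: 0 = 26.4 + 30.47 t − ½(9.8) t² ⇒ 4.900 t² − 30.47 t − 26.4 = 0.
t = [30.47 + √(928.4 + 517.4)] / 9.800 = 6.989 s.
Horizontal: R = v_x · t = 80.64 × 6.989 = 564 m.

564 m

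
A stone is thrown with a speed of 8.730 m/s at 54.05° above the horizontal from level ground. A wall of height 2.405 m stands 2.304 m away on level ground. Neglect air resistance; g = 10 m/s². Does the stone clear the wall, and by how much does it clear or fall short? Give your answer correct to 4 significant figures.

v_x = 8.730 cos 54.05° = 5.1252 m/s; v_y0 = 8.730 sin 54.05° = 7.0672 m/s.
Time to reach the wall: t = 2.304 / 5.1252 = 0.44954 s.
Height at that point: y = 7.0672×0.44954 − 5.000×0.44954² = 2.1666 m.
That is 2.405 − 2.1666 = 0.2384 m below the top of the wall, so the stone does not clear it.

No — it falls 0.2384 m short of clearing the wall.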